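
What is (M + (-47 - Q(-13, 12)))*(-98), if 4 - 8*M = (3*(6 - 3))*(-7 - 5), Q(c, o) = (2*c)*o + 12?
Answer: -26166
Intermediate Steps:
Q(c, o) = 12 + 2*c*o (Q(c, o) = 2*c*o + 12 = 12 + 2*c*o)
M = 14 (M = ½ - 3*(6 - 3)*(-7 - 5)/8 = ½ - 3*3*(-12)/8 = ½ - 9*(-12)/8 = ½ - ⅛*(-108) = ½ + 27/2 = 14)
(M + (-47 - Q(-13, 12)))*(-98) = (14 + (-47 - (12 + 2*(-13)*12)))*(-98) = (14 + (-47 - (12 - 312)))*(-98) = (14 + (-47 - 1*(-300)))*(-98) = (14 + (-47 + 300))*(-98) = (14 + 253)*(-98) = 267*(-98) = -26166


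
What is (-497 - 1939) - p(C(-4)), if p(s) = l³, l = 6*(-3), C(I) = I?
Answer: 3396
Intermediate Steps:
l = -18
p(s) = -5832 (p(s) = (-18)³ = -5832)
(-497 - 1939) - p(C(-4)) = (-497 - 1939) - 1*(-5832) = -2436 + 5832 = 3396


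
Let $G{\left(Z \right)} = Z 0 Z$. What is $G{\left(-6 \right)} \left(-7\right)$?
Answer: $0$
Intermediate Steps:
$G{\left(Z \right)} = 0$ ($G{\left(Z \right)} = 0 Z = 0$)
$G{\left(-6 \right)} \left(-7\right) = 0 \left(-7\right) = 0$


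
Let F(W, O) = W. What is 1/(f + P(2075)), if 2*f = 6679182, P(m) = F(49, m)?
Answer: 1/3339640 ≈ 2.9943e-7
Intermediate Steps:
P(m) = 49
f = 3339591 (f = (1/2)*6679182 = 3339591)
1/(f + P(2075)) = 1/(3339591 + 49) = 1/3339640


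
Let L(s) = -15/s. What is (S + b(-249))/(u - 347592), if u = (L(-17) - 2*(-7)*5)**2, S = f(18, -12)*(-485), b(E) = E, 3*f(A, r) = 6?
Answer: 352291/99002063 ≈ 0.0035584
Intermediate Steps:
f(A, r) = 2 (f(A, r) = (1/3)*6 = 2)
S = -970 (S = 2*(-485) = -970)
u = 1452025/289 (u = (-15/(-17) - 2*(-7)*5)**2 = (-15*(-1/17) + 14*5)**2 = (15/17 + 70)**2 = (1205/17)**2 = 1452025/289 ≈ 5024.3)
(S + b(-249))/(u - 347592) = (-970 - 249)/(1452025/289 - 347592) = -1219/(-99002063/289) = -1219*(-289/99002063) = 352291/99002063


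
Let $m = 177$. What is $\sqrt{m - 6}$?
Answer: $3 \sqrt{19} \approx 13.077$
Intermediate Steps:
$\sqrt{m - 6} = \sqrt{177 - 6} = \sqrt{171} = 3 \sqrt{19}$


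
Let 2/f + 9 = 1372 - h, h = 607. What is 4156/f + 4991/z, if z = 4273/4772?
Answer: 6736563316/4273 ≈ 1.5765e+6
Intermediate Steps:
z = 4273/4772 (z = 4273*(1/4772) = 4273/4772 ≈ 0.89543)
f = 1/378 (f = 2/(-9 + (1372 - 1*607)) = 2/(-9 + (1372 - 607)) = 2/(-9 + 765) = 2/756 = 2*(1/756) = 1/378 ≈ 0.0026455)
4156/f + 4991/z = 4156/(1/378) + 4991/(4273/4772) = 4156*378 + 4991*(4772/4273) = 1570968 + 23817052/4273 = 6736563316/4273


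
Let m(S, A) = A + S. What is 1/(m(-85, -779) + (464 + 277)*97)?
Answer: 1/71013 ≈ 1.4082e-5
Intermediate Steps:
1/(m(-85, -779) + (464 + 277)*97) = 1/((-779 - 85) + (464 + 277)*97) = 1/(-864 + 741*97) = 1/(-864 + 71877) = 1/71013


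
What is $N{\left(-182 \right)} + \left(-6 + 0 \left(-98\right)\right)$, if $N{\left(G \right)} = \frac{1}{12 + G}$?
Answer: $- \frac{1021}{170} \approx -6.0059$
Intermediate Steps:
$N{\left(-182 \right)} + \left(-6 + 0 \left(-98\right)\right) = \frac{1}{12 - 182} + \left(-6 + 0 \left(-98\right)\right) = \frac{1}{-170} + \left(-6 + 0\right) = - \frac{1}{170} - 6 = - \frac{1021}{170}$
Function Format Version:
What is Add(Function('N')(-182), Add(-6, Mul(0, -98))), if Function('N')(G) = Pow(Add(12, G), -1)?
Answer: Rational(-1021, 170) ≈ -6.0059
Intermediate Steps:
Add(Function('N')(-182), Add(-6, Mul(0, -98))) = Add(Pow(Add(12, -182), -1), Add(-6, Mul(0, -98))) = Add(Pow(-170, -1), Add(-6, 0)) = Add(Rational(-1, 170), -6) = Rational(-1021, 170)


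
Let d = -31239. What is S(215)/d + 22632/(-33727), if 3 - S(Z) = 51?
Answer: -235127384/351199251 ≈ -0.66950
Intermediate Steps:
S(Z) = -48 (S(Z) = 3 - 1*51 = 3 - 51 = -48)
S(215)/d + 22632/(-33727) = -48/(-31239) + 22632/(-33727) = -48*(-1/31239) + 22632*(-1/33727) = 16/10413 - 22632/33727 = -235127384/351199251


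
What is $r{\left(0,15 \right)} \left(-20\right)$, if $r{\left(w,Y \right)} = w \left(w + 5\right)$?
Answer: $0$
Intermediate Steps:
$r{\left(w,Y \right)} = w \left(5 + w\right)$
$r{\left(0,15 \right)} \left(-20\right) = 0 \left(5 + 0\right) \left(-20\right) = 0 \cdot 5 \left(-20\right) = 0 \left(-20\right) = 0$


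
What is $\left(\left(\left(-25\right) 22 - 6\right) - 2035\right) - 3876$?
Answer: $-6467$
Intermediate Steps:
$\left(\left(\left(-25\right) 22 - 6\right) - 2035\right) - 3876 = \left(\left(-550 - 6\right) - 2035\right) - 3876 = \left(-556 - 2035\right) - 3876 = -2591 - 3876 = -6467$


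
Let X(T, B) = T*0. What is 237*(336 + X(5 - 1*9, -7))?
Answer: 79632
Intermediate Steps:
X(T, B) = 0
237*(336 + X(5 - 1*9, -7)) = 237*(336 + 0) = 237*336 = 79632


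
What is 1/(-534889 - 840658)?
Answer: -1/1375547 ≈ -7.2698e-7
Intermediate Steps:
1/(-534889 - 840658) = 1/(-1375547) = -1/1375547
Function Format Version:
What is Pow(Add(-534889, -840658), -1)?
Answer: Rational(-1, 1375547) ≈ -7.2698e-7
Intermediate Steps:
Pow(Add(-534889, -840658), -1) = Pow(-1375547, -1) = Rational(-1, 1375547)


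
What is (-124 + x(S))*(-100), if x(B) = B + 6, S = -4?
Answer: 12200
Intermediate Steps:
x(B) = 6 + B
(-124 + x(S))*(-100) = (-124 + (6 - 4))*(-100) = (-124 + 2)*(-100) = -122*(-100) = 12200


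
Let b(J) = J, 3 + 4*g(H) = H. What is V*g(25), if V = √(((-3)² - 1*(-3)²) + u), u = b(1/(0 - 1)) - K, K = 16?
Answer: 11*I*√17/2 ≈ 22.677*I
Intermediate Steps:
g(H) = -¾ + H/4
u = -17 (u = 1/(0 - 1) - 1*16 = 1/(-1) - 16 = -1 - 16 = -17)
V = I*√17 (V = √(((-3)² - 1*(-3)²) - 17) = √((9 - 1*9) - 17) = √((9 - 9) - 17) = √(0 - 17) = √(-17) = I*√17 ≈ 4.1231*I)
V*g(25) = (I*√17)*(-¾ + (¼)*25) = (I*√17)*(-¾ + 25/4) = (I*√17)*(11/2) = 11*I*√17/2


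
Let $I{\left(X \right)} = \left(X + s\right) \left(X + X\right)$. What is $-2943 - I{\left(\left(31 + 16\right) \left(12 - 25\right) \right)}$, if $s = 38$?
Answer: $-703149$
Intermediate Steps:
$I{\left(X \right)} = 2 X \left(38 + X\right)$ ($I{\left(X \right)} = \left(X + 38\right) \left(X + X\right) = \left(38 + X\right) 2 X = 2 X \left(38 + X\right)$)
$-2943 - I{\left(\left(31 + 16\right) \left(12 - 25\right) \right)} = -2943 - 2 \left(31 + 16\right) \left(12 - 25\right) \left(38 + \left(31 + 16\right) \left(12 - 25\right)\right) = -2943 - 2 \cdot 47 \left(-13\right) \left(38 + 47 \left(-13\right)\right) = -2943 - 2 \left(-611\right) \left(38 - 611\right) = -2943 - 2 \left(-611\right) \left(-573\right) = -2943 - 700206 = -703149$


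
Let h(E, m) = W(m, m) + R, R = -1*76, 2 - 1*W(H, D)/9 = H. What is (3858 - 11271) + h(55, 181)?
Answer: -9100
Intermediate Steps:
W(H, D) = 18 - 9*H
R = -76
h(E, m) = -58 - 9*m (h(E, m) = (18 - 9*m) - 76 = -58 - 9*m)
(3858 - 11271) + h(55, 181) = (3858 - 11271) + (-58 - 9*181) = -7413 + (-58 - 1629) = -7413 - 1687 = -9100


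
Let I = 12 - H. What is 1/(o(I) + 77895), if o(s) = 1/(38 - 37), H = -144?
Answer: 1/77896 ≈ 1.2838e-5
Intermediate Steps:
I = 156 (I = 12 - 1*(-144) = 12 + 144 = 156)
o(s) = 1 (o(s) = 1/1 = 1)
1/(o(I) + 77895) = 1/(1 + 77895) = 1/77896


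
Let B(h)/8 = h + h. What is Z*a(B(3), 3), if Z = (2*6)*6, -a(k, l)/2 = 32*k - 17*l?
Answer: -213840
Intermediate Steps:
B(h) = 16*h (B(h) = 8*(h + h) = 8*(2*h) = 16*h)
a(k, l) = -64*k + 34*l (a(k, l) = -2*(32*k - 17*l) = -2*(-17*l + 32*k) = -64*k + 34*l)
Z = 72 (Z = 12*6 = 72)
Z*a(B(3), 3) = 72*(-1024*3 + 34*3) = 72*(-64*48 + 102) = 72*(-3072 + 102) = 72*(-2970) = -213840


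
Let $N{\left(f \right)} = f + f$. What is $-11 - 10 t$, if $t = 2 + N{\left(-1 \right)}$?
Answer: $-11$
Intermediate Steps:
$N{\left(f \right)} = 2 f$
$t = 0$ ($t = 2 + 2 \left(-1\right) = 2 - 2 = 0$)
$-11 - 10 t = -11 - 0 = -11 + 0 = -11$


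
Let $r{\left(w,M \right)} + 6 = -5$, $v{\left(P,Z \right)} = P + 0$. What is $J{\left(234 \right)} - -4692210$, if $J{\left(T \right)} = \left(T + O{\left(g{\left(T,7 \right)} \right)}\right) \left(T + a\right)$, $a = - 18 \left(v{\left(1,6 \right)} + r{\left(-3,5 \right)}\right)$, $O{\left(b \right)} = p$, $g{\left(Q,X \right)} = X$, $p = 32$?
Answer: $4802334$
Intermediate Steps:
$v{\left(P,Z \right)} = P$
$O{\left(b \right)} = 32$
$r{\left(w,M \right)} = -11$ ($r{\left(w,M \right)} = -6 - 5 = -11$)
$a = 180$ ($a = - 18 \left(1 - 11\right) = \left(-18\right) \left(-10\right) = 180$)
$J{\left(T \right)} = \left(32 + T\right) \left(180 + T\right)$ ($J{\left(T \right)} = \left(T + 32\right) \left(T + 180\right) = \left(32 + T\right) \left(180 + T\right)$)
$J{\left(234 \right)} - -4692210 = \left(5760 + 234^{2} + 212 \cdot 234\right) - -4692210 = \left(5760 + 54756 + 49608\right) + 4692210 = 110124 + 4692210 = 4802334$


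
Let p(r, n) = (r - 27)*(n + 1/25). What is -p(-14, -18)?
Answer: -18409/25 ≈ -736.36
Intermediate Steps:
p(r, n) = (-27 + r)*(1/25 + n) (p(r, n) = (-27 + r)*(n + 1/25) = (-27 + r)*(1/25 + n))
-p(-14, -18) = -(-27/25 - 27*(-18) + (1/25)*(-14) - 18*(-14)) = -(-27/25 + 486 - 14/25 + 252) = -1*18409/25 = -18409/25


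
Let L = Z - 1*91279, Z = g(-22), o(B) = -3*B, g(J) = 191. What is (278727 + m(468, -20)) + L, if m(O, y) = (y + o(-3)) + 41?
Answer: 187669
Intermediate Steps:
Z = 191
m(O, y) = 50 + y (m(O, y) = (y - 3*(-3)) + 41 = (y + 9) + 41 = (9 + y) + 41 = 50 + y)
L = -91088 (L = 191 - 1*91279 = 191 - 91279 = -91088)
(278727 + m(468, -20)) + L = (278727 + (50 - 20)) - 91088 = (278727 + 30) - 91088 = 278757 - 91088 = 187669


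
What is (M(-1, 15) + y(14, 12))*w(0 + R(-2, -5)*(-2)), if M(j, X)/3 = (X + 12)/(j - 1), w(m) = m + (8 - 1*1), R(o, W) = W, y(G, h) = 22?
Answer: -629/2 ≈ -314.50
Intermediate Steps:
w(m) = 7 + m (w(m) = m + (8 - 1) = m + 7 = 7 + m)
M(j, X) = 3*(12 + X)/(-1 + j) (M(j, X) = 3*((X + 12)/(j - 1)) = 3*((12 + X)/(-1 + j)) = 3*(12 + X)/(-1 + j))
(M(-1, 15) + y(14, 12))*w(0 + R(-2, -5)*(-2)) = (3*(12 + 15)/(-1 - 1) + 22)*(7 + (0 - 5*(-2))) = (3*27/(-2) + 22)*(7 + (0 + 10)) = (3*(-1/2)*27 + 22)*(7 + 10) = (-81/2 + 22)*17 = -37/2*17 = -629/2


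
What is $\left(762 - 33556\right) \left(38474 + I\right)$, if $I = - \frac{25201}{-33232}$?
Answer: $- \frac{20965092192093}{16616} \approx -1.2617 \cdot 10^{9}$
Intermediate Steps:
$I = \frac{25201}{33232}$ ($I = \left(-25201\right) \left(- \frac{1}{33232}\right) = \frac{25201}{33232} \approx 0.75834$)
$\left(762 - 33556\right) \left(38474 + I\right) = \left(762 - 33556\right) \left(38474 + \frac{25201}{33232}\right) = \left(-32794\right) \frac{1278593169}{33232} = - \frac{20965092192093}{16616}$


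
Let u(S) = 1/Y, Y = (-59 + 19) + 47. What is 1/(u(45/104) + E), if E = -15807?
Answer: -7/110648 ≈ -6.3264e-5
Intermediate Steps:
Y = 7 (Y = -40 + 47 = 7)
u(S) = ⅐ (u(S) = 1/7 = ⅐)
1/(u(45/104) + E) = 1/(⅐ - 15807) = 1/(-110648/7) = -7/110648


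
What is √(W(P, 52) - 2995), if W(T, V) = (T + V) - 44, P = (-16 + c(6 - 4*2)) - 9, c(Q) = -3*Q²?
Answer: 12*I*√21 ≈ 54.991*I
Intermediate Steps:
P = -37 (P = (-16 - 3*(6 - 4*2)²) - 9 = (-16 - 3*(6 - 8)²) - 9 = (-16 - 3*(-2)²) - 9 = (-16 - 3*4) - 9 = (-16 - 12) - 9 = -28 - 9 = -37)
W(T, V) = -44 + T + V
√(W(P, 52) - 2995) = √((-44 - 37 + 52) - 2995) = √(-29 - 2995) = √(-3024) = 12*I*√21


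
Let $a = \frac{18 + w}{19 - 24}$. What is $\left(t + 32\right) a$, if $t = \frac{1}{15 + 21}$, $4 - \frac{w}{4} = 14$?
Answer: $\frac{12683}{90} \approx 140.92$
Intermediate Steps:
$w = -40$ ($w = 16 - 56 = -40$)
$t = \frac{1}{36} \approx 0.027778$
$a = \frac{22}{5}$ ($a = \frac{18 - 40}{19 - 24} = - \frac{22}{-5} = \left(-22\right) \left(- \frac{1}{5}\right) = \frac{22}{5} \approx 4.4$)
$\left(t + 32\right) a = \left(\frac{1}{36} + 32\right) \frac{22}{5} = \frac{1153}{36} \cdot \frac{22}{5} = \frac{12683}{90}$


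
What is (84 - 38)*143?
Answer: 6578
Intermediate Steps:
(84 - 38)*143 = 46*143 = 6578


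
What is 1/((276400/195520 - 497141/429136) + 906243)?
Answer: 262202096/237618880998397 ≈ 1.1035e-6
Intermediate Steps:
1/((276400/195520 - 497141/429136) + 906243) = 1/((276400*(1/195520) - 497141*1/429136) + 906243) = 1/((3455/2444 - 497141/429136) + 906243) = 1/(66913069/262202096 + 906243) = 1/(237618880998397/262202096) = 262202096/237618880998397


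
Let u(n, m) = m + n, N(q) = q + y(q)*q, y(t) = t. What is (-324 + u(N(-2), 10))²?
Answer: 97344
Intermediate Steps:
N(q) = q + q² (N(q) = q + q*q = q + q²)
(-324 + u(N(-2), 10))² = (-324 + (10 - 2*(1 - 2)))² = (-324 + (10 - 2*(-1)))² = (-324 + (10 + 2))² = (-324 + 12)² = (-312)² = 97344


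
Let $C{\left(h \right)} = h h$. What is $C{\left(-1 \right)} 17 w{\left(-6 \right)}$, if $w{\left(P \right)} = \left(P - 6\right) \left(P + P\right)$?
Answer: $2448$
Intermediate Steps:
$C{\left(h \right)} = h^{2}$
$w{\left(P \right)} = 2 P \left(-6 + P\right)$ ($w{\left(P \right)} = \left(-6 + P\right) 2 P = 2 P \left(-6 + P\right)$)
$C{\left(-1 \right)} 17 w{\left(-6 \right)} = \left(-1\right)^{2} \cdot 17 \cdot 2 \left(-6\right) \left(-6 - 6\right) = 1 \cdot 17 \cdot 2 \left(-6\right) \left(-12\right) = 17 \cdot 144 = 2448$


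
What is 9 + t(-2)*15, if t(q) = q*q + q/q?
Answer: 84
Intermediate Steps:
t(q) = 1 + q**2 (t(q) = q**2 + 1 = 1 + q**2)
9 + t(-2)*15 = 9 + (1 + (-2)**2)*15 = 9 + (1 + 4)*15 = 9 + 5*15 = 9 + 75 = 84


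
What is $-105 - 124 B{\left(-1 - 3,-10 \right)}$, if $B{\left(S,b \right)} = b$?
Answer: $1135$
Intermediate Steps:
$-105 - 124 B{\left(-1 - 3,-10 \right)} = -105 - -1240 = -105 + 1240 = 1135$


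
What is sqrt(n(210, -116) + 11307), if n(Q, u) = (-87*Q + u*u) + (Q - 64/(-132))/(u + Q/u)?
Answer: sqrt(330047619960201)/225489 ≈ 80.568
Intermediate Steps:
n(Q, u) = u**2 - 87*Q + (16/33 + Q)/(u + Q/u) (n(Q, u) = (-87*Q + u**2) + (Q - 64*(-1/132))/(u + Q/u) = (u**2 - 87*Q) + (Q + 16/33)/(u + Q/u) = (u**2 - 87*Q) + (16/33 + Q)/(u + Q/u) = u**2 - 87*Q + (16/33 + Q)/(u + Q/u))
sqrt(n(210, -116) + 11307) = sqrt(((-116)**4 - 87*210**2 + (16/33)*(-116) + 210*(-116) - 86*210*(-116)**2)/(210 + (-116)**2) + 11307) = sqrt((181063936 - 87*44100 - 1856/33 - 24360 - 86*210*13456)/(210 + 13456) + 11307) = sqrt((181063936 - 3836700 - 1856/33 - 24360 - 243015360)/13666 + 11307) = sqrt((1/13666)*(-2171813828/33) + 11307) = sqrt(-1085906914/225489 + 11307) = sqrt(1463697209/225489) = sqrt(330047619960201)/225489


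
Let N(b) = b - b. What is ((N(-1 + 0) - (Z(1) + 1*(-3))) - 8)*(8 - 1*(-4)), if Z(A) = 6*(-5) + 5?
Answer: 240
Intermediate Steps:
Z(A) = -25 (Z(A) = -30 + 5 = -25)
N(b) = 0
((N(-1 + 0) - (Z(1) + 1*(-3))) - 8)*(8 - 1*(-4)) = ((0 - (-25 + 1*(-3))) - 8)*(8 - 1*(-4)) = ((0 - (-25 - 3)) - 8)*(8 + 4) = ((0 - 1*(-28)) - 8)*12 = ((0 + 28) - 8)*12 = (28 - 8)*12 = 20*12 = 240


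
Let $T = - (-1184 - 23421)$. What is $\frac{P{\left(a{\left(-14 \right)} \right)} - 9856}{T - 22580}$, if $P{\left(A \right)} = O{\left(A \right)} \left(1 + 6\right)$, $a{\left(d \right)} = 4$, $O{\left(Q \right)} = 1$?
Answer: $- \frac{3283}{675} \approx -4.8637$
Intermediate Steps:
$T = 24605$ ($T = \left(-1\right) \left(-24605\right) = 24605$)
$P{\left(A \right)} = 7$ ($P{\left(A \right)} = 1 \left(1 + 6\right) = 1 \cdot 7 = 7$)
$\frac{P{\left(a{\left(-14 \right)} \right)} - 9856}{T - 22580} = \frac{7 - 9856}{24605 - 22580} = - \frac{9849}{2025} = \left(-9849\right) \frac{1}{2025} = - \frac{3283}{675}$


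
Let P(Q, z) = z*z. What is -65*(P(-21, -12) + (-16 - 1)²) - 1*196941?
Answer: -225086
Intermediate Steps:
P(Q, z) = z²
-65*(P(-21, -12) + (-16 - 1)²) - 1*196941 = -65*((-12)² + (-16 - 1)²) - 1*196941 = -65*(144 + (-17)²) - 196941 = -65*(144 + 289) - 196941 = -65*433 - 196941 = -28145 - 196941 = -225086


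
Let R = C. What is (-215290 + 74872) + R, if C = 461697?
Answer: 321279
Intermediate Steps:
R = 461697
(-215290 + 74872) + R = (-215290 + 74872) + 461697 = -140418 + 461697 = 321279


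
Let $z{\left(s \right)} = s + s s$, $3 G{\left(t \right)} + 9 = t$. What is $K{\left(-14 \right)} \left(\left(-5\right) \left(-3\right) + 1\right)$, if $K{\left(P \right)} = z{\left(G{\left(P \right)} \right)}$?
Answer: $\frac{7360}{9} \approx 817.78$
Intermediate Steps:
$G{\left(t \right)} = -3 + \frac{t}{3}$
$z{\left(s \right)} = s + s^{2}$
$K{\left(P \right)} = \left(-3 + \frac{P}{3}\right) \left(-2 + \frac{P}{3}\right)$ ($K{\left(P \right)} = \left(-3 + \frac{P}{3}\right) \left(1 + \left(-3 + \frac{P}{3}\right)\right) = \left(-3 + \frac{P}{3}\right) \left(-2 + \frac{P}{3}\right)$)
$K{\left(-14 \right)} \left(\left(-5\right) \left(-3\right) + 1\right) = \frac{\left(-9 - 14\right) \left(-6 - 14\right)}{9} \left(\left(-5\right) \left(-3\right) + 1\right) = \frac{1}{9} \left(-23\right) \left(-20\right) \left(15 + 1\right) = \frac{460}{9} \cdot 16 = \frac{7360}{9}$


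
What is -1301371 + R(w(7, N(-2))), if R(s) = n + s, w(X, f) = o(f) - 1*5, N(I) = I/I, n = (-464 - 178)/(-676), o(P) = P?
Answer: -439864429/338 ≈ -1.3014e+6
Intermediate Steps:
n = 321/338 (n = -642*(-1/676) = 321/338 ≈ 0.94970)
N(I) = 1
w(X, f) = -5 + f (w(X, f) = f - 1*5 = f - 5 = -5 + f)
R(s) = 321/338 + s
-1301371 + R(w(7, N(-2))) = -1301371 + (321/338 + (-5 + 1)) = -1301371 + (321/338 - 4) = -1301371 - 1031/338 = -439864429/338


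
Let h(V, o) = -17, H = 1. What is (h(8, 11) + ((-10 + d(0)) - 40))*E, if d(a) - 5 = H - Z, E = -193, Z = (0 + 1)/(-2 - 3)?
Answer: 58672/5 ≈ 11734.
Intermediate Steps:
Z = -⅕ (Z = 1/(-5) = 1*(-⅕) = -⅕ ≈ -0.20000)
d(a) = 31/5 (d(a) = 5 + (1 - 1*(-⅕)) = 5 + (1 + ⅕) = 5 + 6/5 = 31/5)
(h(8, 11) + ((-10 + d(0)) - 40))*E = (-17 + ((-10 + 31/5) - 40))*(-193) = (-17 + (-19/5 - 40))*(-193) = (-17 - 219/5)*(-193) = -304/5*(-193) = 58672/5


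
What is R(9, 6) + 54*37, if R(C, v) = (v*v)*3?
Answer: 2106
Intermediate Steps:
R(C, v) = 3*v² (R(C, v) = v²*3 = 3*v²)
R(9, 6) + 54*37 = 3*6² + 54*37 = 3*36 + 1998 = 108 + 1998 = 2106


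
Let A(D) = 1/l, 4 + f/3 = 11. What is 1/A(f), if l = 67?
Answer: 67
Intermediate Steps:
f = 21 (f = -12 + 3*11 = -12 + 33 = 21)
A(D) = 1/67
1/A(f) = 1/(1/67) = 67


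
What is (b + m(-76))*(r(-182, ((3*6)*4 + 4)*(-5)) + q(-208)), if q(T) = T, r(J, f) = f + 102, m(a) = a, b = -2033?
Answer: 1024974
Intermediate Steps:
r(J, f) = 102 + f
(b + m(-76))*(r(-182, ((3*6)*4 + 4)*(-5)) + q(-208)) = (-2033 - 76)*((102 + ((3*6)*4 + 4)*(-5)) - 208) = -2109*((102 + (18*4 + 4)*(-5)) - 208) = -2109*((102 + (72 + 4)*(-5)) - 208) = -2109*((102 + 76*(-5)) - 208) = -2109*((102 - 380) - 208) = -2109*(-278 - 208) = -2109*(-486) = 1024974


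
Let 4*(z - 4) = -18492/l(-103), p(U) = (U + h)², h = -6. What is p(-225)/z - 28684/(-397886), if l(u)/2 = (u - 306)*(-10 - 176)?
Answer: 538393669479334/40051801589 ≈ 13442.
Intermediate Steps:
l(u) = 113832 - 372*u (l(u) = 2*((u - 306)*(-10 - 176)) = 2*((-306 + u)*(-186)) = 2*(56916 - 186*u) = 113832 - 372*u)
p(U) = (-6 + U)² (p(U) = (U - 6)² = (-6 + U)²)
z = 201323/50716 (z = 4 + (-18492/(113832 - 372*(-103)))/4 = 4 + (-18492/(113832 + 38316))/4 = 4 + (-18492/152148)/4 = 4 + (-18492*1/152148)/4 = 4 + (¼)*(-1541/12679) = 4 - 1541/50716 = 201323/50716 ≈ 3.9696)
p(-225)/z - 28684/(-397886) = (-6 - 225)²/(201323/50716) - 28684/(-397886) = (-231)²*(50716/201323) - 28684*(-1/397886) = 53361*(50716/201323) + 14342/198943 = 2706256476/201323 + 14342/198943 = 538393669479334/40051801589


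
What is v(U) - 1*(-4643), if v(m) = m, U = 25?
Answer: 4668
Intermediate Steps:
v(U) - 1*(-4643) = 25 - 1*(-4643) = 25 + 4643 = 4668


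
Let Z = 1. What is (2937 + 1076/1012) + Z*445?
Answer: 855915/253 ≈ 3383.1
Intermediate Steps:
(2937 + 1076/1012) + Z*445 = (2937 + 1076/1012) + 1*445 = (2937 + 1076*(1/1012)) + 445 = (2937 + 269/253) + 445 = 743330/253 + 445 = 855915/253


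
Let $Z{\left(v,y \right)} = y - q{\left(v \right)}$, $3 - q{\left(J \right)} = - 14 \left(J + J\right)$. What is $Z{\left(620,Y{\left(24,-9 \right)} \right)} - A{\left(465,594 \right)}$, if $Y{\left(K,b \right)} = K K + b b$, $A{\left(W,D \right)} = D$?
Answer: $-17300$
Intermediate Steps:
$q{\left(J \right)} = 3 + 28 J$ ($q{\left(J \right)} = 3 - - 14 \left(J + J\right) = 3 - - 14 \cdot 2 J = 3 - - 28 J = 3 + 28 J$)
$Y{\left(K,b \right)} = K^{2} + b^{2}$
$Z{\left(v,y \right)} = -3 + y - 28 v$ ($Z{\left(v,y \right)} = y - \left(3 + 28 v\right) = -3 + y - 28 v$)
$Z{\left(620,Y{\left(24,-9 \right)} \right)} - A{\left(465,594 \right)} = \left(-3 + \left(24^{2} + \left(-9\right)^{2}\right) - 17360\right) - 594 = \left(-3 + \left(576 + 81\right) - 17360\right) - 594 = \left(-3 + 657 - 17360\right) - 594 = -16706 - 594 = -17300$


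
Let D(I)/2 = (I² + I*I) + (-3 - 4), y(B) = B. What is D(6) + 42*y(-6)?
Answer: -122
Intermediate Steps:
D(I) = -14 + 4*I² (D(I) = 2*((I² + I*I) + (-3 - 4)) = 2*((I² + I²) - 7) = 2*(2*I² - 7) = 2*(-7 + 2*I²) = -14 + 4*I²)
D(6) + 42*y(-6) = (-14 + 4*6²) + 42*(-6) = (-14 + 4*36) - 252 = (-14 + 144) - 252 = 130 - 252 = -122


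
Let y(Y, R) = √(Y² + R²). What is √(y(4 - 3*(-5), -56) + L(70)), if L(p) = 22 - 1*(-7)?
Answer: √(29 + √3497) ≈ 9.3880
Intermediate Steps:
L(p) = 29 (L(p) = 22 + 7 = 29)
y(Y, R) = √(R² + Y²)
√(y(4 - 3*(-5), -56) + L(70)) = √(√((-56)² + (4 - 3*(-5))²) + 29) = √(√(3136 + (4 + 15)²) + 29) = √(√(3136 + 19²) + 29) = √(√(3136 + 361) + 29) = √(√3497 + 29) = √(29 + √3497)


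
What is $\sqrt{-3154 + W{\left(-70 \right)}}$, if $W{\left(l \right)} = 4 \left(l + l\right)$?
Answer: $i \sqrt{3714} \approx 60.943 i$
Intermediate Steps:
$W{\left(l \right)} = 8 l$ ($W{\left(l \right)} = 4 \cdot 2 l = 8 l$)
$\sqrt{-3154 + W{\left(-70 \right)}} = \sqrt{-3154 + 8 \left(-70\right)} = \sqrt{-3154 - 560} = \sqrt{-3714} = i \sqrt{3714}$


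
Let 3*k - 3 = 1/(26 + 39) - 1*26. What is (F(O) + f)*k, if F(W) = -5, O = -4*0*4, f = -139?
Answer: 71712/65 ≈ 1103.3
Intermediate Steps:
O = 0 (O = 0*4 = 0)
k = -498/65 (k = 1 + (1/(26 + 39) - 1*26)/3 = 1 + (1/65 - 26)/3 = 1 + (1/3)*(-1689/65) = 1 - 563/65 = -498/65 ≈ -7.6615)
(F(O) + f)*k = (-5 - 139)*(-498/65) = -144*(-498/65) = 71712/65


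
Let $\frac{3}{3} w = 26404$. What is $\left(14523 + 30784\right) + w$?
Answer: $71711$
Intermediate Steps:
$w = 26404$
$\left(14523 + 30784\right) + w = \left(14523 + 30784\right) + 26404 = 45307 + 26404 = 71711$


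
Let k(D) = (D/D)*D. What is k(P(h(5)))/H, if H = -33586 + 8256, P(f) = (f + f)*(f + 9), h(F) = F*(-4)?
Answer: -44/2533 ≈ -0.017371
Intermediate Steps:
h(F) = -4*F
P(f) = 2*f*(9 + f) (P(f) = (2*f)*(9 + f) = 2*f*(9 + f))
H = -25330
k(D) = D (k(D) = 1*D = D)
k(P(h(5)))/H = (2*(-4*5)*(9 - 4*5))/(-25330) = (2*(-20)*(9 - 20))*(-1/25330) = (2*(-20)*(-11))*(-1/25330) = 440*(-1/25330) = -44/2533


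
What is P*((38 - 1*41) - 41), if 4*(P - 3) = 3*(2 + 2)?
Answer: -264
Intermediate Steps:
P = 6 (P = 3 + (3*(2 + 2))/4 = 3 + (3*4)/4 = 3 + (¼)*12 = 3 + 3 = 6)
P*((38 - 1*41) - 41) = 6*((38 - 1*41) - 41) = 6*((38 - 41) - 41) = 6*(-3 - 41) = 6*(-44) = -264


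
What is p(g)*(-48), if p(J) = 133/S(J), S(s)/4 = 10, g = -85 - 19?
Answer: -798/5 ≈ -159.60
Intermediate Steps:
g = -104
S(s) = 40 (S(s) = 4*10 = 40)
p(J) = 133/40
p(g)*(-48) = (133/40)*(-48) = -798/5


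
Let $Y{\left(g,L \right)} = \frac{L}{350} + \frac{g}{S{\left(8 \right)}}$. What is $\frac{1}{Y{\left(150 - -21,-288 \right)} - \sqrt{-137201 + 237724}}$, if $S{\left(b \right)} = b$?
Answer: $- \frac{40282200}{196197194471} - \frac{1960000 \sqrt{100523}}{196197194471} \approx -0.0033727$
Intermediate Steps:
$Y{\left(g,L \right)} = \frac{g}{8} + \frac{L}{350}$ ($Y{\left(g,L \right)} = \frac{L}{350} + \frac{g}{8} = \frac{g}{8} + \frac{L}{350}$)
$\frac{1}{Y{\left(150 - -21,-288 \right)} - \sqrt{-137201 + 237724}} = \frac{1}{\left(\frac{150 - -21}{8} + \frac{1}{350} \left(-288\right)\right) - \sqrt{-137201 + 237724}} = \frac{1}{\left(\frac{150 + 21}{8} - \frac{144}{175}\right) - \sqrt{100523}} = \frac{1}{\left(\frac{1}{8} \cdot 171 - \frac{144}{175}\right) - \sqrt{100523}} = \frac{1}{\left(\frac{171}{8} - \frac{144}{175}\right) - \sqrt{100523}} = \frac{1}{\frac{28773}{1400} - \sqrt{100523}}$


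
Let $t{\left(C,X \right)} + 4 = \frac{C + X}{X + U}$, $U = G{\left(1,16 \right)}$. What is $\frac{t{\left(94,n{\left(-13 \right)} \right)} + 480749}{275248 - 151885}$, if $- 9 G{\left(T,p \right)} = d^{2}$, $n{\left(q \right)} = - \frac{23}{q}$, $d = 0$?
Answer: $\frac{11058380}{2837349} \approx 3.8974$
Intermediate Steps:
$G{\left(T,p \right)} = 0$ ($G{\left(T,p \right)} = - \frac{0^{2}}{9} = \left(- \frac{1}{9}\right) 0 = 0$)
$U = 0$
$t{\left(C,X \right)} = -4 + \frac{C + X}{X}$ ($t{\left(C,X \right)} = -4 + \frac{C + X}{X + 0} = -4 + \frac{C + X}{X}$)
$\frac{t{\left(94,n{\left(-13 \right)} \right)} + 480749}{275248 - 151885} = \frac{\left(-3 + \frac{94}{\left(-23\right) \frac{1}{-13}}\right) + 480749}{275248 - 151885} = \frac{\left(-3 + \frac{94}{\left(-23\right) \left(- \frac{1}{13}\right)}\right) + 480749}{123363} = \left(\left(-3 + \frac{94}{\frac{23}{13}}\right) + 480749\right) \frac{1}{123363} = \left(\left(-3 + 94 \cdot \frac{13}{23}\right) + 480749\right) \frac{1}{123363} = \left(\left(-3 + \frac{1222}{23}\right) + 480749\right) \frac{1}{123363} = \left(\frac{1153}{23} + 480749\right) \frac{1}{123363} = \frac{11058380}{23} \cdot \frac{1}{123363} = \frac{11058380}{2837349}$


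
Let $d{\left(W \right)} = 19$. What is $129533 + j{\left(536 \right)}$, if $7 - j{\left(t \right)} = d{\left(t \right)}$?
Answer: $129521$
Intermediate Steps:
$j{\left(t \right)} = -12$ ($j{\left(t \right)} = 7 - 19 = -12$)
$129533 + j{\left(536 \right)} = 129533 - 12 = 129521$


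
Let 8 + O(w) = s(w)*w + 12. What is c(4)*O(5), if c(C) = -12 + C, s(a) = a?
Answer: -232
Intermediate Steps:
O(w) = 4 + w**2 (O(w) = -8 + (w*w + 12) = -8 + (w**2 + 12) = -8 + (12 + w**2) = 4 + w**2)
c(4)*O(5) = (-12 + 4)*(4 + 5**2) = -8*(4 + 25) = -8*29 = -232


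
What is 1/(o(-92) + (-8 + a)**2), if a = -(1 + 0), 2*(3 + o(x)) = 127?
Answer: 2/283 ≈ 0.0070671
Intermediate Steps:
o(x) = 121/2 (o(x) = -3 + (1/2)*127 = -3 + 127/2 = 121/2)
a = -1 (a = -1*1 = -1)
1/(o(-92) + (-8 + a)**2) = 1/(121/2 + (-8 - 1)**2) = 1/(121/2 + (-9)**2) = 1/(121/2 + 81) = 1/(283/2) = 2/283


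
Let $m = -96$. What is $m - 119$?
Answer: $-215$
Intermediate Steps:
$m - 119 = -96 - 119 = -215$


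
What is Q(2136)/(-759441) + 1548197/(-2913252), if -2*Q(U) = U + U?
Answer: -389847190535/737481004044 ≈ -0.52862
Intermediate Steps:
Q(U) = -U (Q(U) = -(U + U)/2 = -U)
Q(2136)/(-759441) + 1548197/(-2913252) = -1*2136/(-759441) + 1548197/(-2913252) = -2136*(-1/759441) + 1548197*(-1/2913252) = 712/253147 - 1548197/2913252 = -389847190535/737481004044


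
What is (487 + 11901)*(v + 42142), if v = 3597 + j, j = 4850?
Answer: 626696532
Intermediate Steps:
v = 8447 (v = 3597 + 4850 = 8447)
(487 + 11901)*(v + 42142) = (487 + 11901)*(8447 + 42142) = 12388*50589 = 626696532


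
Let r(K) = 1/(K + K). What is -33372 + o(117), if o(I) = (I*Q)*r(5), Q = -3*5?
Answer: -67095/2 ≈ -33548.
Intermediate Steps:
r(K) = 1/(2*K)
Q = -15
o(I) = -3*I/2 (o(I) = (I*(-15))*((½)/5) = (-15*I)*((½)*(⅕)) = -15*I*(⅒) = -3*I/2)
-33372 + o(117) = -33372 - 3/2*117 = -33372 - 351/2 = -67095/2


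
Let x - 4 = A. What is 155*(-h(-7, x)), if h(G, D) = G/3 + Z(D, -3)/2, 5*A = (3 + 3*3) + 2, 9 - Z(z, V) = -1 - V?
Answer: -1085/6 ≈ -180.83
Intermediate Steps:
Z(z, V) = 10 + V (Z(z, V) = 9 - (-1 - V) = 9 + (1 + V) = 10 + V)
A = 14/5 (A = ((3 + 3*3) + 2)/5 = ((3 + 9) + 2)/5 = (12 + 2)/5 = (⅕)*14 = 14/5 ≈ 2.8000)
x = 34/5 (x = 4 + 14/5 = 34/5 ≈ 6.8000)
h(G, D) = 7/2 + G/3 (h(G, D) = G/3 + (10 - 3)/2 = G*(⅓) + 7*(½) = G/3 + 7/2 = 7/2 + G/3)
155*(-h(-7, x)) = 155*(-(7/2 + (⅓)*(-7))) = 155*(-(7/2 - 7/3)) = 155*(-1*7/6) = 155*(-7/6) = -1085/6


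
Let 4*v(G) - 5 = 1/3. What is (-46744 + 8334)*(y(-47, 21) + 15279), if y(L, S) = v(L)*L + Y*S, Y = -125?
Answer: -1450899340/3 ≈ -4.8363e+8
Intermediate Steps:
v(G) = 4/3 (v(G) = 5/4 + (1/4)/3 = 5/4 + (1/4)*(1/3) = 5/4 + 1/12 = 4/3)
y(L, S) = -125*S + 4*L/3 (y(L, S) = 4*L/3 - 125*S = -125*S + 4*L/3)
(-46744 + 8334)*(y(-47, 21) + 15279) = (-46744 + 8334)*((-125*21 + (4/3)*(-47)) + 15279) = -38410*((-2625 - 188/3) + 15279) = -38410*(-8063/3 + 15279) = -38410*37774/3 = -1450899340/3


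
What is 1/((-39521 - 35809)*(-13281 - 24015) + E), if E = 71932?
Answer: 1/2809579612 ≈ 3.5593e-10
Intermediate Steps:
1/((-39521 - 35809)*(-13281 - 24015) + E) = 1/((-39521 - 35809)*(-13281 - 24015) + 71932) = 1/(-75330*(-37296) + 71932) = 1/(2809507680 + 71932) = 1/2809579612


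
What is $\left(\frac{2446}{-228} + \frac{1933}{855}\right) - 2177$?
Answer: $- \frac{3737149}{1710} \approx -2185.5$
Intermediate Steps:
$\left(\frac{2446}{-228} + \frac{1933}{855}\right) - 2177 = \left(2446 \left(- \frac{1}{228}\right) + 1933 \cdot \frac{1}{855}\right) - 2177 = \left(- \frac{1223}{114} + \frac{1933}{855}\right) - 2177 = - \frac{14479}{1710} - 2177 = - \frac{3737149}{1710}$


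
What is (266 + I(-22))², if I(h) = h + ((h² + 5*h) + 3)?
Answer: 385641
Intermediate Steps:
I(h) = 3 + h² + 6*h (I(h) = h + (3 + h² + 5*h) = 3 + h² + 6*h)
(266 + I(-22))² = (266 + (3 + (-22)² + 6*(-22)))² = (266 + (3 + 484 - 132))² = (266 + 355)² = 621² = 385641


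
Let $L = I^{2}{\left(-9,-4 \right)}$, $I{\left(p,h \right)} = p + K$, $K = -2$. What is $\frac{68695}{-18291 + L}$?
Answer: $- \frac{13739}{3634} \approx -3.7807$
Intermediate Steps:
$I{\left(p,h \right)} = -2 + p$ ($I{\left(p,h \right)} = p - 2 = -2 + p$)
$L = 121$ ($L = \left(-2 - 9\right)^{2} = \left(-11\right)^{2} = 121$)
$\frac{68695}{-18291 + L} = \frac{68695}{-18291 + 121} = \frac{68695}{-18170} = 68695 \left(- \frac{1}{18170}\right) = - \frac{13739}{3634}$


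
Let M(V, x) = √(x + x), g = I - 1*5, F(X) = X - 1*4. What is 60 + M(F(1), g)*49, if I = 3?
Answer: 60 + 98*I ≈ 60.0 + 98.0*I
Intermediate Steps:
F(X) = -4 + X (F(X) = X - 4 = -4 + X)
g = -2 (g = 3 - 1*5 = 3 - 5 = -2)
M(V, x) = √2*√x (M(V, x) = √(2*x) = √2*√x)
60 + M(F(1), g)*49 = 60 + (√2*√(-2))*49 = 60 + (√2*(I*√2))*49 = 60 + (2*I)*49 = 60 + 98*I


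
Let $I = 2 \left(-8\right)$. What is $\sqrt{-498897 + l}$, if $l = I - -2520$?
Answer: $i \sqrt{496393} \approx 704.55 i$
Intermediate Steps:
$I = -16$
$l = 2504$ ($l = -16 - -2520 = -16 + 2520 = 2504$)
$\sqrt{-498897 + l} = \sqrt{-498897 + 2504} = \sqrt{-496393} = i \sqrt{496393}$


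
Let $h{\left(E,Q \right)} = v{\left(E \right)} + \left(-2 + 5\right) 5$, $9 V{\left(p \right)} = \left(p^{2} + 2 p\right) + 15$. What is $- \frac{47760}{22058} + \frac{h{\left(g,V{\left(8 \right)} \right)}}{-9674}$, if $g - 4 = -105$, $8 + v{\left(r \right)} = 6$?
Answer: $- \frac{231158497}{106694546} \approx -2.1665$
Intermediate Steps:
$v{\left(r \right)} = -2$ ($v{\left(r \right)} = -8 + 6 = -2$)
$g = -101$ ($g = 4 - 105 = -101$)
$V{\left(p \right)} = \frac{5}{3} + \frac{p^{2}}{9} + \frac{2 p}{9}$ ($V{\left(p \right)} = \frac{\left(p^{2} + 2 p\right) + 15}{9} = \frac{15 + p^{2} + 2 p}{9} = \frac{5}{3} + \frac{p^{2}}{9} + \frac{2 p}{9}$)
$h{\left(E,Q \right)} = 13$ ($h{\left(E,Q \right)} = -2 + \left(-2 + 5\right) 5 = -2 + 3 \cdot 5 = -2 + 15 = 13$)
$- \frac{47760}{22058} + \frac{h{\left(g,V{\left(8 \right)} \right)}}{-9674} = - \frac{47760}{22058} + \frac{13}{-9674} = \left(-47760\right) \frac{1}{22058} + 13 \left(- \frac{1}{9674}\right) = - \frac{23880}{11029} - \frac{13}{9674} = - \frac{231158497}{106694546}$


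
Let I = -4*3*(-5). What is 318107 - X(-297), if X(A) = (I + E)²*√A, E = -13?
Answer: 318107 - 6627*I*√33 ≈ 3.1811e+5 - 38069.0*I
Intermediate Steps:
I = 60 (I = -12*(-5) = 60)
X(A) = 2209*√A (X(A) = (60 - 13)²*√A = 47²*√A = 2209*√A)
318107 - X(-297) = 318107 - 2209*√(-297) = 318107 - 2209*3*I*√33 = 318107 - 6627*I*√33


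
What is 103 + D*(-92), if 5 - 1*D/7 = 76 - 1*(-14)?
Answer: 54843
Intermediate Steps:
D = -595 (D = 35 - 7*(76 - 1*(-14)) = 35 - 7*(76 + 14) = 35 - 7*90 = 35 - 630 = -595)
103 + D*(-92) = 103 - 595*(-92) = 103 + 54740 = 54843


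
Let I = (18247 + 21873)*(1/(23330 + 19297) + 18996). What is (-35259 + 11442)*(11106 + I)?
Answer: -257917010000664058/14209 ≈ -1.8152e+13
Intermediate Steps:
I = 32486868819160/42627 (I = 40120*(1/42627 + 18996) = 40120*(809742493/42627) = 32486868819160/42627 ≈ 7.6212e+8)
(-35259 + 11442)*(11106 + I) = (-35259 + 11442)*(11106 + 32486868819160/42627) = -23817*32487342234622/42627 = -257917010000664058/14209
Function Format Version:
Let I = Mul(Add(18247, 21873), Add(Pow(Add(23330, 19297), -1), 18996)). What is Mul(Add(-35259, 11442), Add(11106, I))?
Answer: Rational(-257917010000664058, 14209) ≈ -1.8152e+13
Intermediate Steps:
I = Rational(32486868819160, 42627) (I = Mul(40120, Add(Pow(42627, -1), 18996)) = Mul(40120, Add(Rational(1, 42627), 18996)) = Mul(40120, Rational(809742493, 42627)) = Rational(32486868819160, 42627) ≈ 7.6212e+8)
Mul(Add(-35259, 11442), Add(11106, I)) = Mul(Add(-35259, 11442), Add(11106, Rational(32486868819160, 42627))) = Mul(-23817, Rational(32487342234622, 42627)) = Rational(-257917010000664058, 14209)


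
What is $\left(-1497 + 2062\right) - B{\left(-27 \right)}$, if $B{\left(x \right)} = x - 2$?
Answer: $594$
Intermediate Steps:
$B{\left(x \right)} = -2 + x$ ($B{\left(x \right)} = x - 2 = -2 + x$)
$\left(-1497 + 2062\right) - B{\left(-27 \right)} = \left(-1497 + 2062\right) - \left(-2 - 27\right) = 565 - -29 = 565 + 29 = 594$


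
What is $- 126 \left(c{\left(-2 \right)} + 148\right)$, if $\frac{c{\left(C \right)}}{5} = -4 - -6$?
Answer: $-19908$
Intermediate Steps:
$c{\left(C \right)} = 10$ ($c{\left(C \right)} = 5 \left(-4 - -6\right) = 5 \left(-4 + 6\right) = 5 \cdot 2 = 10$)
$- 126 \left(c{\left(-2 \right)} + 148\right) = - 126 \left(10 + 148\right) = \left(-126\right) 158 = -19908$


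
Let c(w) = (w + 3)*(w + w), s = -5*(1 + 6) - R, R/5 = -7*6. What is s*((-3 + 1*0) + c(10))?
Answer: 44975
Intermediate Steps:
R = -210 (R = 5*(-7*6) = 5*(-42) = -210)
s = 175 (s = -5*(1 + 6) - 1*(-210) = -5*7 + 210 = -35 + 210 = 175)
c(w) = 2*w*(3 + w) (c(w) = (3 + w)*(2*w) = 2*w*(3 + w))
s*((-3 + 1*0) + c(10)) = 175*((-3 + 1*0) + 2*10*(3 + 10)) = 175*((-3 + 0) + 2*10*13) = 175*(-3 + 260) = 175*257 = 44975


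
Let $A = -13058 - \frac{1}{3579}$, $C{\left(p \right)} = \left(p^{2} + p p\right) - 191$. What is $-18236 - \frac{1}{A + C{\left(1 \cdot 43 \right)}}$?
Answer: $- \frac{623361731501}{34183030} \approx -18236.0$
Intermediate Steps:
$C{\left(p \right)} = -191 + 2 p^{2}$ ($C{\left(p \right)} = \left(p^{2} + p^{2}\right) - 191 = 2 p^{2} - 191 = -191 + 2 p^{2}$)
$A = - \frac{46734583}{3579}$ ($A = -13058 - \frac{1}{3579} = - \frac{46734583}{3579} \approx -13058.0$)
$-18236 - \frac{1}{A + C{\left(1 \cdot 43 \right)}} = -18236 - \frac{1}{- \frac{46734583}{3579} - \left(191 - 2 \left(1 \cdot 43\right)^{2}\right)} = -18236 - \frac{1}{- \frac{46734583}{3579} - \left(191 - 2 \cdot 43^{2}\right)} = -18236 - \frac{1}{- \frac{46734583}{3579} + \left(-191 + 2 \cdot 1849\right)} = -18236 - \frac{1}{- \frac{46734583}{3579} + \left(-191 + 3698\right)} = -18236 - \frac{1}{- \frac{46734583}{3579} + 3507} = -18236 - \frac{1}{- \frac{34183030}{3579}} = -18236 - - \frac{3579}{34183030} = -18236 + \frac{3579}{34183030} = - \frac{623361731501}{34183030}$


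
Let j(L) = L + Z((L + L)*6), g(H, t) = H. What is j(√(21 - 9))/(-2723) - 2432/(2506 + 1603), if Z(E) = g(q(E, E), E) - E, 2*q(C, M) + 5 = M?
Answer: -1889161/3196802 + 10*√3/2723 ≈ -0.58459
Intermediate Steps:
q(C, M) = -5/2 + M/2
Z(E) = -5/2 - E/2 (Z(E) = (-5/2 + E/2) - E = -5/2 - E/2)
j(L) = -5/2 - 5*L (j(L) = L + (-5/2 - (L + L)*6/2) = L + (-5/2 - 2*L*6/2) = L + (-5/2 - 6*L) = -5/2 - 5*L)
j(√(21 - 9))/(-2723) - 2432/(2506 + 1603) = (-5/2 - 5*√(21 - 9))/(-2723) - 2432/(2506 + 1603) = (-5/2 - 10*√3)*(-1/2723) - 2432/4109 = (5/5446 + 10*√3/2723) - 2432/4109 = -1889161/3196802 + 10*√3/2723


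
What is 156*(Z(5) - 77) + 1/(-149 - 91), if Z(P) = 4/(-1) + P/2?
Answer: -2939041/240 ≈ -12246.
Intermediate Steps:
Z(P) = -4 + P/2 (Z(P) = 4*(-1) + P*(½) = -4 + P/2)
156*(Z(5) - 77) + 1/(-149 - 91) = 156*((-4 + (½)*5) - 77) + 1/(-149 - 91) = 156*((-4 + 5/2) - 77) + 1/(-240) = 156*(-3/2 - 77) - 1/240 = 156*(-157/2) - 1/240 = -12246 - 1/240 = -2939041/240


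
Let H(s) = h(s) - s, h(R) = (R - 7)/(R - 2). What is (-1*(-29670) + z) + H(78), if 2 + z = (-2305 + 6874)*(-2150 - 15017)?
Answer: -5958888837/76 ≈ -7.8406e+7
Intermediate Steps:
z = -78436025 (z = -2 + (-2305 + 6874)*(-2150 - 15017) = -2 + 4569*(-17167) = -2 - 78436023 = -78436025)
h(R) = (-7 + R)/(-2 + R)
H(s) = -s + (-7 + s)/(-2 + s) (H(s) = (-7 + s)/(-2 + s) - s = -s + (-7 + s)/(-2 + s))
(-1*(-29670) + z) + H(78) = (-1*(-29670) - 78436025) + (-7 + 78 - 1*78*(-2 + 78))/(-2 + 78) = (29670 - 78436025) + (-7 + 78 - 1*78*76)/76 = -78406355 + (-7 + 78 - 5928)/76 = -78406355 + (1/76)*(-5857) = -78406355 - 5857/76 = -5958888837/76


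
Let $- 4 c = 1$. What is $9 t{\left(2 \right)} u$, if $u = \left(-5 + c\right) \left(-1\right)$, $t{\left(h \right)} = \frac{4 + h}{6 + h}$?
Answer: $\frac{567}{16} \approx 35.438$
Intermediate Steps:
$c = - \frac{1}{4}$ ($c = \left(- \frac{1}{4}\right) 1 = - \frac{1}{4} \approx -0.25$)
$t{\left(h \right)} = \frac{4 + h}{6 + h}$
$u = \frac{21}{4}$ ($u = \left(-5 - \frac{1}{4}\right) \left(-1\right) = \left(- \frac{21}{4}\right) \left(-1\right) = \frac{21}{4} \approx 5.25$)
$9 t{\left(2 \right)} u = 9 \frac{4 + 2}{6 + 2} \cdot \frac{21}{4} = 9 \cdot \frac{1}{8} \cdot 6 \cdot \frac{21}{4} = 9 \cdot \frac{3}{4} \cdot \frac{21}{4} = \frac{27}{4} \cdot \frac{21}{4} = \frac{567}{16}$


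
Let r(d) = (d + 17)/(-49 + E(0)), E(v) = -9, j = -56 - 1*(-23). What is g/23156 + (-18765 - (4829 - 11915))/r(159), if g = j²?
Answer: 1960706157/509432 ≈ 3848.8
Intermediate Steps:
j = -33 (j = -56 + 23 = -33)
r(d) = -17/58 - d/58 (r(d) = (d + 17)/(-49 - 9) = (17 + d)/(-58) = (17 + d)*(-1/58) = -17/58 - d/58)
g = 1089 (g = (-33)² = 1089)
g/23156 + (-18765 - (4829 - 11915))/r(159) = 1089/23156 + (-18765 - (4829 - 11915))/(-17/58 - 1/58*159) = 1089*(1/23156) + (-18765 - 1*(-7086))/(-17/58 - 159/58) = 1089/23156 + (-18765 + 7086)/(-88/29) = 1089/23156 - 11679*(-29/88) = 1089/23156 + 338691/88 = 1960706157/509432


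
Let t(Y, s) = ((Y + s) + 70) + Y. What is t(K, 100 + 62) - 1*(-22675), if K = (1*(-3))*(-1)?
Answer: 22913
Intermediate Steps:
K = 3 (K = -3*(-1) = 3)
t(Y, s) = 70 + s + 2*Y (t(Y, s) = (70 + Y + s) + Y = 70 + s + 2*Y)
t(K, 100 + 62) - 1*(-22675) = (70 + (100 + 62) + 2*3) - 1*(-22675) = (70 + 162 + 6) + 22675 = 238 + 22675 = 22913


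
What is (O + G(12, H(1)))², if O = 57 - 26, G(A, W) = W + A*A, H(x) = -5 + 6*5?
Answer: 40000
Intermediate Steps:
H(x) = 25 (H(x) = -5 + 30 = 25)
G(A, W) = W + A²
O = 31
(O + G(12, H(1)))² = (31 + (25 + 12²))² = (31 + (25 + 144))² = (31 + 169)² = 200² = 40000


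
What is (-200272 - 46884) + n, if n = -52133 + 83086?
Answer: -216203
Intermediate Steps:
n = 30953
(-200272 - 46884) + n = (-200272 - 46884) + 30953 = -247156 + 30953 = -216203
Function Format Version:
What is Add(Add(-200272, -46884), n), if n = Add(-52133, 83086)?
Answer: -216203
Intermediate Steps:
n = 30953
Add(Add(-200272, -46884), n) = Add(Add(-200272, -46884), 30953) = Add(-247156, 30953) = -216203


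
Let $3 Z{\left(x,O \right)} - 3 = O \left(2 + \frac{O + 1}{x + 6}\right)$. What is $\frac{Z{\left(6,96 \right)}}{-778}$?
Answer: $- \frac{971}{2334} \approx -0.41602$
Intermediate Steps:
$Z{\left(x,O \right)} = 1 + \frac{O \left(2 + \frac{1 + O}{6 + x}\right)}{3}$ ($Z{\left(x,O \right)} = 1 + \frac{O \left(2 + \frac{O + 1}{x + 6}\right)}{3} = 1 + \frac{O \left(2 + \frac{1 + O}{6 + x}\right)}{3}$)
$\frac{Z{\left(6,96 \right)}}{-778} = \frac{\frac{1}{3} \frac{1}{6 + 6} \left(18 + 96^{2} + 3 \cdot 6 + 13 \cdot 96 + 2 \cdot 96 \cdot 6\right)}{-778} = \frac{18 + 9216 + 18 + 1248 + 1152}{3 \cdot 12} \left(- \frac{1}{778}\right) = \frac{1}{3} \cdot \frac{1}{12} \cdot 11652 \left(- \frac{1}{778}\right) = \frac{971}{3} \left(- \frac{1}{778}\right) = - \frac{971}{2334}$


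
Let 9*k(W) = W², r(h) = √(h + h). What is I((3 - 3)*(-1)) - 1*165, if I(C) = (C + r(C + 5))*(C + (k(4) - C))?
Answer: -165 + 16*√10/9 ≈ -159.38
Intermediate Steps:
r(h) = √2*√h (r(h) = √(2*h) = √2*√h)
k(W) = W²/9
I(C) = 16*C/9 + 16*√2*√(5 + C)/9 (I(C) = (C + √2*√(C + 5))*(C + ((⅑)*4² - C)) = (C + √2*√(5 + C))*(C + ((⅑)*16 - C)) = (C + √2*√(5 + C))*(C + (16/9 - C)) = (C + √2*√(5 + C))*(16/9) = 16*C/9 + 16*√2*√(5 + C)/9)
I((3 - 3)*(-1)) - 1*165 = (16*((3 - 3)*(-1))/9 + 16*√(10 + 2*((3 - 3)*(-1)))/9) - 1*165 = (16*(0*(-1))/9 + 16*√(10 + 2*(0*(-1)))/9) - 165 = ((16/9)*0 + 16*√(10 + 2*0)/9) - 165 = (0 + 16*√(10 + 0)/9) - 165 = (0 + 16*√10/9) - 165 = 16*√10/9 - 165 = -165 + 16*√10/9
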